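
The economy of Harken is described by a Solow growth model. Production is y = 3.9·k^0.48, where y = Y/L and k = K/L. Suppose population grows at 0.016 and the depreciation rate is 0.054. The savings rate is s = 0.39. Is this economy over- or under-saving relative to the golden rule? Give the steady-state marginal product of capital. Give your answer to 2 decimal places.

Break-even investment rate: n + δ = 0.016 + 0.054 = 0.07.
Steady-state k*: s·A·k^0.48 = 0.07·k gives k* = (0.39·3.9/0.07)^(1/0.52) ≈ 372.5751.
MPK = 0.48·3.9·372.5751^(-0.52) ≈ 0.0862.
MPK > n+δ = 0.07, so the economy is dynamically efficient (under-saving).

under-saving; MPK ≈ 0.09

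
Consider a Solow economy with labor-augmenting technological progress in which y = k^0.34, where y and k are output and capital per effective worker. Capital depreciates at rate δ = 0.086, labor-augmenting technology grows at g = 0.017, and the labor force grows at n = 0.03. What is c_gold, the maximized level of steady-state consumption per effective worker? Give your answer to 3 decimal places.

c_gold ≈ 1.070

Capital per effective worker breaks even when investment replaces (n + g + δ)·k; here n + g + δ = 0.133.
At the golden rule the marginal product of capital equals n+g+δ: 0.34·k^(0.34−1) = 0.133. Solving, k_gold = (0.34/0.133)^(1/0.66) ≈ 4.1459.
y_gold = 4.1459^0.34 ≈ 1.6218.
c_gold = y_gold − (n+g+δ)·k_gold = 1.6218 − 0.133·4.1459 ≈ 1.0704.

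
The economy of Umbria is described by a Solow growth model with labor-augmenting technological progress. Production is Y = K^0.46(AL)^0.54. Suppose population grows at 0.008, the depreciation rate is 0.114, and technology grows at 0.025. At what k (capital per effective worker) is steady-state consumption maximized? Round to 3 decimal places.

The effective depreciation rate is n + g + δ = 0.008 + 0.025 + 0.114 = 0.147.
Setting f'(k) = n+g+δ gives 0.46·k^(0.46−1) = 0.147, hence k_gold = (0.46/0.147)^(1/0.54) ≈ 8.2696.

k_gold ≈ 8.270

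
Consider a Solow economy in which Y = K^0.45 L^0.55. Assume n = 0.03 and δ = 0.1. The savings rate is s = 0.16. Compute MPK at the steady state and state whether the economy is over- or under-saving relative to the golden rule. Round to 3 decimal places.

under-saving; MPK ≈ 0.366

n + δ = 0.03 + 0.1 = 0.13.
Steady-state k*: s·k^0.45 = 0.13·k gives k* = (0.16/0.13)^(1/0.55) ≈ 1.4587.
MPK = 0.45·1.4587^(-0.55) ≈ 0.3656.
MPK > n+δ = 0.13, so the economy is dynamically efficient (under-saving).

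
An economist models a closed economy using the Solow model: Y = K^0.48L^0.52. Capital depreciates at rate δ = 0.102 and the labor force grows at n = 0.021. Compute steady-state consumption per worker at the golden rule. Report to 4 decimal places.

c_gold ≈ 1.8275

Break-even investment rate: n + δ = 0.021 + 0.102 = 0.123.
Golden rule sets MPK = n+δ: 0.48·k^(0.48−1) = 0.123, so k_gold = (0.48/0.123)^(1/0.52) ≈ 13.7147.
y_gold = 13.7147^0.48 ≈ 3.5144.
c_gold = y_gold − (n+δ)·k_gold = 3.5144 − 0.123·13.7147 ≈ 1.8275.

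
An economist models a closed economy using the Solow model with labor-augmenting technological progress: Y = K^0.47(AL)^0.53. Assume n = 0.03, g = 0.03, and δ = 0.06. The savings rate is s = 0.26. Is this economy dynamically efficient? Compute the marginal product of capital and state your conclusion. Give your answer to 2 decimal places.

Capital per effective worker breaks even when investment replaces (n + g + δ)·k; here n + g + δ = 0.12.
Steady-state k*: s·k^0.47 = 0.12·k gives k* = (0.26/0.12)^(1/0.53) ≈ 4.3010.
MPK = 0.47·4.3010^(-0.53) ≈ 0.2169.
MPK > n+g+δ = 0.12, so the economy is dynamically efficient (under-saving).

dynamically efficient; MPK ≈ 0.22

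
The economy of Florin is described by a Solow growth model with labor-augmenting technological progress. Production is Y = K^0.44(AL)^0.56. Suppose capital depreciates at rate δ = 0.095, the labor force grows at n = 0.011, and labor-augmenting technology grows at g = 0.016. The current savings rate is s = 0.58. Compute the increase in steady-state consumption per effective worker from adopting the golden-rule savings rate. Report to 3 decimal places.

Δc ≈ 0.105

Capital per effective worker breaks even when investment replaces (n + g + δ)·k; here n + g + δ = 0.122.
Current steady state (s = 0.58): k* = (0.58/0.122)^(1/0.56) ≈ 16.1827, y* = 16.1827^0.44 ≈ 3.4039, c* = (1−0.58)·3.4039 ≈ 1.4297.
Setting f'(k) = n+g+δ gives 0.44·k^(0.44−1) = 0.122, hence k_gold = (0.44/0.122)^(1/0.56) ≈ 9.8812.
y_gold = 9.8812^0.44 ≈ 2.7398, c_gold = y_gold − 0.122·k_gold ≈ 1.5343.
Gain: Δc = 1.5343 − 1.4297 ≈ 0.1046.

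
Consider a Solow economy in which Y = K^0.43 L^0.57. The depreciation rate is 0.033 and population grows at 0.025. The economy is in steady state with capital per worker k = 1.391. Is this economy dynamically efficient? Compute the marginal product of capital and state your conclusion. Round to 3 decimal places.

n + δ = 0.025 + 0.033 = 0.058.
MPK = 0.43·k^(0.43−1) = 0.43·1.391^(-0.57) ≈ 0.3563.
MPK > 0.058, so the economy is dynamically efficient (under-saving).

dynamically efficient; MPK ≈ 0.356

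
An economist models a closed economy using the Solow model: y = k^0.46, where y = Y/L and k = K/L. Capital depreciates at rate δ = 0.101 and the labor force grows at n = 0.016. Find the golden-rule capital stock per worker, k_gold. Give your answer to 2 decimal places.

k_gold ≈ 12.62

The effective depreciation rate is n + δ = 0.016 + 0.101 = 0.117.
Maximizing c = f(k) − (n+δ)·k gives f'(k) = n+δ, i.e. 0.46·k^(0.46−1) = 0.117, so k_gold = (0.46/0.117)^(1/0.54) ≈ 12.6200.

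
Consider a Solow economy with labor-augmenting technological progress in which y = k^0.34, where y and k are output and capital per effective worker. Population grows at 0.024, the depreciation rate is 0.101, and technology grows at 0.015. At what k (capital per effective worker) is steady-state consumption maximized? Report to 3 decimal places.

n + g + δ = 0.024 + 0.015 + 0.101 = 0.14.
At the golden rule the marginal product of capital equals n+g+δ: 0.34·k^(0.34−1) = 0.14. Solving, k_gold = (0.34/0.14)^(1/0.66) ≈ 3.8359.

k_gold ≈ 3.836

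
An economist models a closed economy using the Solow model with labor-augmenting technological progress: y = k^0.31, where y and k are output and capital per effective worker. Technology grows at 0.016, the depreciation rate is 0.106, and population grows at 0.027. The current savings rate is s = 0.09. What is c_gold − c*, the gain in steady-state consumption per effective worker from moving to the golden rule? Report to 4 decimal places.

Δc ≈ 0.2334

The effective depreciation rate is n + g + δ = 0.027 + 0.016 + 0.106 = 0.149.
Current steady state (s = 0.09): k* = (0.09/0.149)^(1/0.69) ≈ 0.4816, y* = 0.4816^0.31 ≈ 0.7973, c* = (1−0.09)·0.7973 ≈ 0.7256.
Maximizing c = f(k) − (n+g+δ)·k gives f'(k) = n+g+δ, i.e. 0.31·k^(0.31−1) = 0.149, so k_gold = (0.31/0.149)^(1/0.69) ≈ 2.8915.
y_gold = 2.8915^0.31 ≈ 1.3898, c_gold = y_gold − 0.149·k_gold ≈ 0.9590.
Gain: Δc = 0.9590 − 0.7256 ≈ 0.2334.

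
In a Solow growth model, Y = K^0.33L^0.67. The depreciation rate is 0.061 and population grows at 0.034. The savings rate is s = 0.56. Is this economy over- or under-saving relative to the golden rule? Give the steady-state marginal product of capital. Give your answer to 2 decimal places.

over-saving; MPK ≈ 0.06

Break-even investment rate: n + δ = 0.034 + 0.061 = 0.095.
Steady-state k*: s·k^0.33 = 0.095·k gives k* = (0.56/0.095)^(1/0.67) ≈ 14.1236.
MPK = 0.33·14.1236^(-0.67) ≈ 0.0560.
MPK < n+δ = 0.095, so the economy is dynamically inefficient (over-saving).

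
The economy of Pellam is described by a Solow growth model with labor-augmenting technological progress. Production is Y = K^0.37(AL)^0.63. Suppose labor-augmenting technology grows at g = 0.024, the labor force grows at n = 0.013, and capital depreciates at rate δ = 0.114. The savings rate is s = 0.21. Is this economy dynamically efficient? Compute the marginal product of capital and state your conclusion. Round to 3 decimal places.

dynamically efficient; MPK ≈ 0.266

Capital per effective worker breaks even when investment replaces (n + g + δ)·k; here n + g + δ = 0.151.
Steady-state k*: s·k^0.37 = 0.151·k gives k* = (0.21/0.151)^(1/0.63) ≈ 1.6880.
MPK = 0.37·1.6880^(-0.63) ≈ 0.2660.
MPK > n+g+δ = 0.151, so the economy is dynamically efficient (under-saving).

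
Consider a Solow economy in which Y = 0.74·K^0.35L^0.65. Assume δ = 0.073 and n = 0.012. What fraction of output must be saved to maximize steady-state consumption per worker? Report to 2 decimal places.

s_gold = 0.35

Break-even investment rate: n + δ = 0.012 + 0.073 = 0.085.
At the golden rule MPK = n+δ, and in any Cobb-Douglas steady state s = (n+δ)·k/y = MPK·k/y = capital's share 0.35.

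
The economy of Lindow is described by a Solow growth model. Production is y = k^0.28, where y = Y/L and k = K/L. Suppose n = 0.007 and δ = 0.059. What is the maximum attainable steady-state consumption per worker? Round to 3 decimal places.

Capital per worker breaks even when investment replaces (n + δ)·k; here n + δ = 0.066.
Maximizing c = f(k) − (n+δ)·k gives f'(k) = n+δ, i.e. 0.28·k^(0.28−1) = 0.066, so k_gold = (0.28/0.066)^(1/0.72) ≈ 7.4419.
y_gold = 7.4419^0.28 ≈ 1.7542.
c_gold = y_gold − (n+δ)·k_gold = 1.7542 − 0.066·7.4419 ≈ 1.2630.

c_gold ≈ 1.263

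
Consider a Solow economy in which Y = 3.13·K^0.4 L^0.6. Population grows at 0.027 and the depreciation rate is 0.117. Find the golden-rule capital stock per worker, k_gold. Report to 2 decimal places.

The effective depreciation rate is n + δ = 0.027 + 0.117 = 0.144.
Golden rule sets MPK = n+δ: 0.4·3.13·k^(0.4−1) = 0.144, so k_gold = (0.4·3.13/0.144)^(1/0.6) ≈ 36.7623.

k_gold ≈ 36.76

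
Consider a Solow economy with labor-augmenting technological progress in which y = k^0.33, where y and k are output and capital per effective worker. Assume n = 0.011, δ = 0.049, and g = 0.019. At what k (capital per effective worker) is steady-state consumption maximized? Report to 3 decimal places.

k_gold ≈ 8.447

Capital per effective worker breaks even when investment replaces (n + g + δ)·k; here n + g + δ = 0.079.
Golden rule sets MPK = n+g+δ: 0.33·k^(0.33−1) = 0.079, so k_gold = (0.33/0.079)^(1/0.67) ≈ 8.4469.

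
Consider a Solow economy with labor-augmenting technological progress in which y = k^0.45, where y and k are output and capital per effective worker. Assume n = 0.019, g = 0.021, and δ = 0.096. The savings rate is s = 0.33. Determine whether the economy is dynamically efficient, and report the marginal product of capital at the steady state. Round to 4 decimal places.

Break-even investment rate: n + g + δ = 0.019 + 0.021 + 0.096 = 0.136.
Steady-state k*: s·k^0.45 = 0.136·k gives k* = (0.33/0.136)^(1/0.55) ≈ 5.0113.
MPK = 0.45·5.0113^(-0.55) ≈ 0.1855.
MPK > n+g+δ = 0.136, so the economy is dynamically efficient (under-saving).

dynamically efficient; MPK ≈ 0.1855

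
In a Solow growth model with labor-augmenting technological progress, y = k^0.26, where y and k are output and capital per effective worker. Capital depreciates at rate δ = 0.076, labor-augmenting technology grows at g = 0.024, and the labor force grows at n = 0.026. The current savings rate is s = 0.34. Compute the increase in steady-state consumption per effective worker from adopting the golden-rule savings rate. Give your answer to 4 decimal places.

Δc ≈ 0.0190

Break-even investment rate: n + g + δ = 0.026 + 0.024 + 0.076 = 0.126.
Current steady state (s = 0.34): k* = (0.34/0.126)^(1/0.74) ≈ 3.8245, y* = 3.8245^0.26 ≈ 1.4173, c* = (1−0.34)·1.4173 ≈ 0.9354.
Setting f'(k) = n+g+δ gives 0.26·k^(0.26−1) = 0.126, hence k_gold = (0.26/0.126)^(1/0.74) ≈ 2.6616.
y_gold = 2.6616^0.26 ≈ 1.2898, c_gold = y_gold − 0.126·k_gold ≈ 0.9545.
Gain: Δc = 0.9545 − 0.9354 ≈ 0.0190.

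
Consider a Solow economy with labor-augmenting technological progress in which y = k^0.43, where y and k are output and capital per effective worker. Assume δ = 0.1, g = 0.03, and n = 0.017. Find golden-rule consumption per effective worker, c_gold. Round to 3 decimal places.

c_gold ≈ 1.281

n + g + δ = 0.017 + 0.03 + 0.1 = 0.147.
Maximizing c = f(k) − (n+g+δ)·k gives f'(k) = n+g+δ, i.e. 0.43·k^(0.43−1) = 0.147, so k_gold = (0.43/0.147)^(1/0.57) ≈ 6.5737.
y_gold = 6.5737^0.43 ≈ 2.2473.
c_gold = y_gold − (n+g+δ)·k_gold = 2.2473 − 0.147·6.5737 ≈ 1.2810.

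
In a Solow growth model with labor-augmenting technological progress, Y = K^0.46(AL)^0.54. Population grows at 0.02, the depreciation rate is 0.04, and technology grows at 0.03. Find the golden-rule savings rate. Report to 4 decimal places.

Capital per effective worker breaks even when investment replaces (n + g + δ)·k; here n + g + δ = 0.09.
At the golden rule MPK = n+g+δ, and in any Cobb-Douglas steady state s = (n+g+δ)·k/y = MPK·k/y = capital's share 0.46.

s_gold = 0.4600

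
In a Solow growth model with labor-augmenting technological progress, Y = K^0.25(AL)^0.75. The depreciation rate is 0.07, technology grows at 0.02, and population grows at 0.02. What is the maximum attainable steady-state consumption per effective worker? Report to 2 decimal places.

c_gold ≈ 0.99

The effective depreciation rate is n + g + δ = 0.02 + 0.02 + 0.07 = 0.11.
At the golden rule the marginal product of capital equals n+g+δ: 0.25·k^(0.25−1) = 0.11. Solving, k_gold = (0.25/0.11)^(1/0.75) ≈ 2.9881.
y_gold = 2.9881^0.25 ≈ 1.3148.
c_gold = y_gold − (n+g+δ)·k_gold = 1.3148 − 0.11·2.9881 ≈ 0.9861.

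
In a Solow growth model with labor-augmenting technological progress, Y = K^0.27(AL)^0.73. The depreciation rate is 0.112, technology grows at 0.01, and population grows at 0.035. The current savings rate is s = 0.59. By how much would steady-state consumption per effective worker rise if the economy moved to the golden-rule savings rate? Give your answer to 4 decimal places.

Δc ≈ 0.2231

n + g + δ = 0.035 + 0.01 + 0.112 = 0.157.
Current steady state (s = 0.59): k* = (0.59/0.157)^(1/0.73) ≈ 6.1321, y* = 6.1321^0.27 ≈ 1.6317, c* = (1−0.59)·1.6317 ≈ 0.6690.
Maximizing c = f(k) − (n+g+δ)·k gives f'(k) = n+g+δ, i.e. 0.27·k^(0.27−1) = 0.157, so k_gold = (0.27/0.157)^(1/0.73) ≈ 2.1016.
y_gold = 2.1016^0.27 ≈ 1.2221, c_gold = y_gold − 0.157·k_gold ≈ 0.8921.
Gain: Δc = 0.8921 − 0.6690 ≈ 0.2231.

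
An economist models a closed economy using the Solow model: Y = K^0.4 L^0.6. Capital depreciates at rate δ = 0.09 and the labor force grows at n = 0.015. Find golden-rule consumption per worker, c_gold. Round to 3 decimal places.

c_gold ≈ 1.464

n + δ = 0.015 + 0.09 = 0.105.
At the golden rule the marginal product of capital equals n+δ: 0.4·k^(0.4−1) = 0.105. Solving, k_gold = (0.4/0.105)^(1/0.6) ≈ 9.2922.
y_gold = 9.2922^0.4 ≈ 2.4392.
c_gold = y_gold − (n+δ)·k_gold = 2.4392 − 0.105·9.2922 ≈ 1.4635.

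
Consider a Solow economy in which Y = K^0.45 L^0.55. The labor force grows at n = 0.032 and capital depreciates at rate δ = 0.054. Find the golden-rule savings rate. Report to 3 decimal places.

s_gold = 0.450

n + δ = 0.032 + 0.054 = 0.086.
At the golden rule MPK = n+δ, and in any Cobb-Douglas steady state s = (n+δ)·k/y = MPK·k/y = capital's share 0.45.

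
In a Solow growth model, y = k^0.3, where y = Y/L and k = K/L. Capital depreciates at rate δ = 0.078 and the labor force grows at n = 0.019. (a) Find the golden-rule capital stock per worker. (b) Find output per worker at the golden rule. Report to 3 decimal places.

The effective depreciation rate is n + δ = 0.019 + 0.078 = 0.097.
Golden rule sets MPK = n+δ: 0.3·k^(0.3−1) = 0.097, so k_gold = (0.3/0.097)^(1/0.7) ≈ 5.0176.
y_gold = 5.0176^0.3 ≈ 1.6224.

(a) k_gold ≈ 5.018; (b) y_gold ≈ 1.622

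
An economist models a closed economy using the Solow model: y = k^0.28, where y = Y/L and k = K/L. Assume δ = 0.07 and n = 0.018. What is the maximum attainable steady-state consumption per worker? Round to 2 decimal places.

c_gold ≈ 1.13

n + δ = 0.018 + 0.07 = 0.088.
Golden rule sets MPK = n+δ: 0.28·k^(0.28−1) = 0.088, so k_gold = (0.28/0.088)^(1/0.72) ≈ 4.9907.
y_gold = 4.9907^0.28 ≈ 1.5685.
c_gold = y_gold − (n+δ)·k_gold = 1.5685 − 0.088·4.9907 ≈ 1.1293.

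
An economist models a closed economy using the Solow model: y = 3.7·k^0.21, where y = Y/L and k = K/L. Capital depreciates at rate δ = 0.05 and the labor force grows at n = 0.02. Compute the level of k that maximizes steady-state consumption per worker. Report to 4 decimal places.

k_gold ≈ 21.0472

Break-even investment rate: n + δ = 0.02 + 0.05 = 0.07.
Maximizing c = f(k) − (n+δ)·k gives f'(k) = n+δ, i.e. 0.21·3.7·k^(0.21−1) = 0.07, so k_gold = (0.21·3.7/0.07)^(1/0.79) ≈ 21.0472.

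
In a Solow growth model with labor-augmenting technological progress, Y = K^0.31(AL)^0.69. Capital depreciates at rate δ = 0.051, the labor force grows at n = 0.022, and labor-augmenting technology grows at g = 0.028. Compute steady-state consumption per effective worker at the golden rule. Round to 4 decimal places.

Break-even investment rate: n + g + δ = 0.022 + 0.028 + 0.051 = 0.101.
At the golden rule the marginal product of capital equals n+g+δ: 0.31·k^(0.31−1) = 0.101. Solving, k_gold = (0.31/0.101)^(1/0.69) ≈ 5.0799.
y_gold = 5.0799^0.31 ≈ 1.6551.
c_gold = y_gold − (n+g+δ)·k_gold = 1.6551 − 0.101·5.0799 ≈ 1.1420.

c_gold ≈ 1.1420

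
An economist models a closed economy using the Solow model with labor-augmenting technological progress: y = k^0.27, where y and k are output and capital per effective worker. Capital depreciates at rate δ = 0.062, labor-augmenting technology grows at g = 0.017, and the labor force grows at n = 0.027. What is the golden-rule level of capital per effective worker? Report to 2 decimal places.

Capital per effective worker breaks even when investment replaces (n + g + δ)·k; here n + g + δ = 0.106.
Maximizing c = f(k) − (n+g+δ)·k gives f'(k) = n+g+δ, i.e. 0.27·k^(0.27−1) = 0.106, so k_gold = (0.27/0.106)^(1/0.73) ≈ 3.5995.

k_gold ≈ 3.60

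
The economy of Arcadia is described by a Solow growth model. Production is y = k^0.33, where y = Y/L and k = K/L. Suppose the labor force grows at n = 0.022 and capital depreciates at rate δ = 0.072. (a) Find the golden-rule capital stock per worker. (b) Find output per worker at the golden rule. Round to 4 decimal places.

Break-even investment rate: n + δ = 0.022 + 0.072 = 0.094.
Maximizing c = f(k) − (n+δ)·k gives f'(k) = n+δ, i.e. 0.33·k^(0.33−1) = 0.094, so k_gold = (0.33/0.094)^(1/0.67) ≈ 6.5164.
y_gold = 6.5164^0.33 ≈ 1.8562.

(a) k_gold ≈ 6.5164; (b) y_gold ≈ 1.8562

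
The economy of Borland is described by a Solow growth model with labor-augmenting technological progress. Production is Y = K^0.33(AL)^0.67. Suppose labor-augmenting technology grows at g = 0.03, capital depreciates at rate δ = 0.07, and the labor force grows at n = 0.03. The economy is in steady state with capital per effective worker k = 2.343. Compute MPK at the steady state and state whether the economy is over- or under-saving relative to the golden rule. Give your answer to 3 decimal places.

under-saving; MPK ≈ 0.187

The effective depreciation rate is n + g + δ = 0.03 + 0.03 + 0.07 = 0.13.
MPK = 0.33·k^(0.33−1) = 0.33·2.343^(-0.67) ≈ 0.1865.
MPK > 0.13, so the economy is dynamically efficient (under-saving).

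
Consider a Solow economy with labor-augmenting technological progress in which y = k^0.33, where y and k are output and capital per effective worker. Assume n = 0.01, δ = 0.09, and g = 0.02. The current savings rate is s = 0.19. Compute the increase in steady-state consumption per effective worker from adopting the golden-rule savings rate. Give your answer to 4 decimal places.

Δc ≈ 0.0870

The effective depreciation rate is n + g + δ = 0.01 + 0.02 + 0.09 = 0.12.
Current steady state (s = 0.19): k* = (0.19/0.12)^(1/0.67) ≈ 1.9855, y* = 1.9855^0.33 ≈ 1.2540, c* = (1−0.19)·1.2540 ≈ 1.0157.
Maximizing c = f(k) − (n+g+δ)·k gives f'(k) = n+g+δ, i.e. 0.33·k^(0.33−1) = 0.12, so k_gold = (0.33/0.12)^(1/0.67) ≈ 4.5261.
y_gold = 4.5261^0.33 ≈ 1.6458, c_gold = y_gold − 0.12·k_gold ≈ 1.1027.
Gain: Δc = 1.1027 − 1.0157 ≈ 0.0870.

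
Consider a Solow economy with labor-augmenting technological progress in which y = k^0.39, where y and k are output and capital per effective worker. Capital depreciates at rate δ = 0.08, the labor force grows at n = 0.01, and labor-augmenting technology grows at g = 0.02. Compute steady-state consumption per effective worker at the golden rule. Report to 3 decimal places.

Break-even investment rate: n + g + δ = 0.01 + 0.02 + 0.08 = 0.11.
Maximizing c = f(k) − (n+g+δ)·k gives f'(k) = n+g+δ, i.e. 0.39·k^(0.39−1) = 0.11, so k_gold = (0.39/0.11)^(1/0.61) ≈ 7.9635.
y_gold = 7.9635^0.39 ≈ 2.2461.
c_gold = y_gold − (n+g+δ)·k_gold = 2.2461 − 0.11·7.9635 ≈ 1.3701.

c_gold ≈ 1.370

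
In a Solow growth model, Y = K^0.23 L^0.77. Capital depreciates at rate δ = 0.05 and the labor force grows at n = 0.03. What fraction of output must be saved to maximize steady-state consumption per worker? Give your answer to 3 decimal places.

The effective depreciation rate is n + δ = 0.03 + 0.05 = 0.08.
At the golden rule MPK = n+δ, and in any Cobb-Douglas steady state s = (n+δ)·k/y = MPK·k/y = capital's share 0.23.

s_gold = 0.230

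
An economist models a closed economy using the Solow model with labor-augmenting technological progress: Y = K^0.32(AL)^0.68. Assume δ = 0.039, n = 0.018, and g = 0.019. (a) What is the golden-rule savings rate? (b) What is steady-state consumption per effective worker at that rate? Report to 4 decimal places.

(a) s_gold = 0.3200; (b) c_gold ≈ 1.3376

Break-even investment rate: n + g + δ = 0.018 + 0.019 + 0.039 = 0.076.
For Cobb-Douglas, s_gold equals capital's share: s_gold = 0.32.
Maximizing c = f(k) − (n+g+δ)·k gives f'(k) = n+g+δ, i.e. 0.32·k^(0.32−1) = 0.076, so k_gold = (0.32/0.076)^(1/0.68) ≈ 8.2821.
y_gold = 8.2821^0.32 ≈ 1.9670; c_gold = (1−0.32)·y_gold ≈ 1.3376.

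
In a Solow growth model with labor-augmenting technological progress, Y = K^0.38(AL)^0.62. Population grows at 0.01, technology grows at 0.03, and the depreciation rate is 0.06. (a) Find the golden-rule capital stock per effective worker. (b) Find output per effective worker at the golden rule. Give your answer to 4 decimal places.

Break-even investment rate: n + g + δ = 0.01 + 0.03 + 0.06 = 0.1.
Maximizing c = f(k) − (n+g+δ)·k gives f'(k) = n+g+δ, i.e. 0.38·k^(0.38−1) = 0.1, so k_gold = (0.38/0.1)^(1/0.62) ≈ 8.6126.
y_gold = 8.6126^0.38 ≈ 2.2665.

(a) k_gold ≈ 8.6126; (b) y_gold ≈ 2.2665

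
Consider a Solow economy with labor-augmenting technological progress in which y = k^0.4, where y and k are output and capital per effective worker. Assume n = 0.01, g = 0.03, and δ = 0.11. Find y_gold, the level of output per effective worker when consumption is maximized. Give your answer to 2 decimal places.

The effective depreciation rate is n + g + δ = 0.01 + 0.03 + 0.11 = 0.15.
Setting f'(k) = n+g+δ gives 0.4·k^(0.4−1) = 0.15, hence k_gold = (0.4/0.15)^(1/0.6) ≈ 5.1280.
Output: y_gold = k_gold^0.4 = 5.1280^0.4 ≈ 1.9230.

y_gold ≈ 1.92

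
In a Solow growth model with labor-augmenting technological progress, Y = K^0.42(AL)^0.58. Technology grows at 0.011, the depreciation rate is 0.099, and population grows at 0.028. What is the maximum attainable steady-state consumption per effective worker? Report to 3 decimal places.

Break-even investment rate: n + g + δ = 0.028 + 0.011 + 0.099 = 0.138.
At the golden rule the marginal product of capital equals n+g+δ: 0.42·k^(0.42−1) = 0.138. Solving, k_gold = (0.42/0.138)^(1/0.58) ≈ 6.8139.
y_gold = 6.8139^0.42 ≈ 2.2389.
c_gold = y_gold − (n+g+δ)·k_gold = 2.2389 − 0.138·6.8139 ≈ 1.2985.

c_gold ≈ 1.299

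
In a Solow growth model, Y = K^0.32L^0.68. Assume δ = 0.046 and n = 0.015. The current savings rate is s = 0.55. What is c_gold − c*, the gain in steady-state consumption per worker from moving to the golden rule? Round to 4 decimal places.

Δc ≈ 0.2168

Break-even investment rate: n + δ = 0.015 + 0.046 = 0.061.
Current steady state (s = 0.55): k* = (0.55/0.061)^(1/0.68) ≈ 25.3782, y* = 25.3782^0.32 ≈ 2.8147, c* = (1−0.55)·2.8147 ≈ 1.2666.
At the golden rule the marginal product of capital equals n+δ: 0.32·k^(0.32−1) = 0.061. Solving, k_gold = (0.32/0.061)^(1/0.68) ≈ 11.4435.
y_gold = 11.4435^0.32 ≈ 2.1814, c_gold = y_gold − 0.061·k_gold ≈ 1.4834.
Gain: Δc = 1.4834 − 1.2666 ≈ 0.2168.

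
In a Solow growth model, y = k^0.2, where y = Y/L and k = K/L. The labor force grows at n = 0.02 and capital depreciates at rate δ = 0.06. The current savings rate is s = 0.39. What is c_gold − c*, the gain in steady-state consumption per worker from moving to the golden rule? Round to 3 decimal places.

n + δ = 0.02 + 0.06 = 0.08.
Current steady state (s = 0.39): k* = (0.39/0.08)^(1/0.8) ≈ 7.2438, y* = 7.2438^0.2 ≈ 1.4859, c* = (1−0.39)·1.4859 ≈ 0.9064.
Maximizing c = f(k) − (n+δ)·k gives f'(k) = n+δ, i.e. 0.2·k^(0.2−1) = 0.08, so k_gold = (0.2/0.08)^(1/0.8) ≈ 3.1436.
y_gold = 3.1436^0.2 ≈ 1.2574, c_gold = y_gold − 0.08·k_gold ≈ 1.0059.
Gain: Δc = 1.0059 − 0.9064 ≈ 0.0995.

Δc ≈ 0.100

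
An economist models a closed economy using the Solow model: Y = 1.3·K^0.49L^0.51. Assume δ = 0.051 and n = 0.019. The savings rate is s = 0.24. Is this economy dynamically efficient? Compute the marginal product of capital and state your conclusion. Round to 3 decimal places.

n + δ = 0.019 + 0.051 = 0.07.
Steady-state k*: s·A·k^0.49 = 0.07·k gives k* = (0.24·1.3/0.07)^(1/0.51) ≈ 18.7353.
MPK = 0.49·1.3·18.7353^(-0.51) ≈ 0.1429.
MPK > n+δ = 0.07, so the economy is dynamically efficient (under-saving).

dynamically efficient; MPK ≈ 0.143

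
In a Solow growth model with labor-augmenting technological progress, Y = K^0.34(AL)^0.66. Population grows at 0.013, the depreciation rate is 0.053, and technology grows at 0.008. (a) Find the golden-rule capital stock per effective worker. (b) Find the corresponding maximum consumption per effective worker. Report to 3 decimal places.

The effective depreciation rate is n + g + δ = 0.013 + 0.008 + 0.053 = 0.074.
Golden rule sets MPK = n+g+δ: 0.34·k^(0.34−1) = 0.074, so k_gold = (0.34/0.074)^(1/0.66) ≈ 10.0787.
y_gold = 10.0787^0.34 ≈ 2.1936; c_gold = y_gold − 0.074·k_gold ≈ 1.4478.

(a) k_gold ≈ 10.079; (b) c_gold ≈ 1.448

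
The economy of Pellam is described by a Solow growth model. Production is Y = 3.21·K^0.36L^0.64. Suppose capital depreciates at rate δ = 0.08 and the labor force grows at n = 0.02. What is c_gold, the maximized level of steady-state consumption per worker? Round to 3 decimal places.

c_gold ≈ 8.138

Break-even investment rate: n + δ = 0.02 + 0.08 = 0.1.
Setting f'(k) = n+δ gives 0.36·3.21·k^(0.36−1) = 0.1, hence k_gold = (0.36·3.21/0.1)^(1/0.64) ≈ 45.7759.
y_gold = 3.21·45.7759^0.36 ≈ 12.7155.
c_gold = y_gold − (n+δ)·k_gold = 12.7155 − 0.1·45.7759 ≈ 8.1379.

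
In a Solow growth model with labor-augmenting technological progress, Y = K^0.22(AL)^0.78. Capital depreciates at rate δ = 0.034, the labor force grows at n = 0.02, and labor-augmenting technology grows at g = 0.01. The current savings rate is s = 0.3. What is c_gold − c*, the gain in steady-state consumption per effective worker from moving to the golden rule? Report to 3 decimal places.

Δc ≈ 0.023

n + g + δ = 0.02 + 0.01 + 0.034 = 0.064.
Current steady state (s = 0.3): k* = (0.3/0.064)^(1/0.78) ≈ 7.2474, y* = 7.2474^0.22 ≈ 1.5461, c* = (1−0.3)·1.5461 ≈ 1.0823.
Golden rule sets MPK = n+g+δ: 0.22·k^(0.22−1) = 0.064, so k_gold = (0.22/0.064)^(1/0.78) ≈ 4.8696.
y_gold = 4.8696^0.22 ≈ 1.4166, c_gold = y_gold − 0.064·k_gold ≈ 1.1049.
Gain: Δc = 1.1049 − 1.0823 ≈ 0.0227.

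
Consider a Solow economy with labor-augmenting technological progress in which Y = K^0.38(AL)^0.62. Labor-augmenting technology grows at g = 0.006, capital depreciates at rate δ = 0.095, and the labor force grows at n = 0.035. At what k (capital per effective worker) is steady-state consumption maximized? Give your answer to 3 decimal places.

n + g + δ = 0.035 + 0.006 + 0.095 = 0.136.
At the golden rule the marginal product of capital equals n+g+δ: 0.38·k^(0.38−1) = 0.136. Solving, k_gold = (0.38/0.136)^(1/0.62) ≈ 5.2450.

k_gold ≈ 5.245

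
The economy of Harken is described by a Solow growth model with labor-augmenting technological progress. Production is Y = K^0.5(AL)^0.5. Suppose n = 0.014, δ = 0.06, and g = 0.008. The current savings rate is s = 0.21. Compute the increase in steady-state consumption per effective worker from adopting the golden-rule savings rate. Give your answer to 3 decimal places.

Δc ≈ 1.026

The effective depreciation rate is n + g + δ = 0.014 + 0.008 + 0.06 = 0.082.
Current steady state (s = 0.21): k* = (0.21/0.082)^(1/0.5) ≈ 6.5586, y* = 6.5586^0.5 ≈ 2.5610, c* = (1−0.21)·2.5610 ≈ 2.0232.
Golden rule sets MPK = n+g+δ: 0.5·k^(0.5−1) = 0.082, so k_gold = (0.5/0.082)^(1/0.5) ≈ 37.1802.
y_gold = 37.1802^0.5 ≈ 6.0976, c_gold = y_gold − 0.082·k_gold ≈ 3.0488.
Gain: Δc = 3.0488 − 2.0232 ≈ 1.0256.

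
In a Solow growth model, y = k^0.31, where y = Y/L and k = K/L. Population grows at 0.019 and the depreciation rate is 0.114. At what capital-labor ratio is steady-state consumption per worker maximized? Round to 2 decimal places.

k_gold ≈ 3.41

The effective depreciation rate is n + δ = 0.019 + 0.114 = 0.133.
Golden rule sets MPK = n+δ: 0.31·k^(0.31−1) = 0.133, so k_gold = (0.31/0.133)^(1/0.69) ≈ 3.4090.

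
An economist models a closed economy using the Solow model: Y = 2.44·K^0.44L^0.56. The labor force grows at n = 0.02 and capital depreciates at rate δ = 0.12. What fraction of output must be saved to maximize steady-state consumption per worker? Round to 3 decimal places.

The effective depreciation rate is n + δ = 0.02 + 0.12 = 0.14.
At the golden rule MPK = n+δ, and in any Cobb-Douglas steady state s = (n+δ)·k/y = MPK·k/y = capital's share 0.44.

s_gold = 0.440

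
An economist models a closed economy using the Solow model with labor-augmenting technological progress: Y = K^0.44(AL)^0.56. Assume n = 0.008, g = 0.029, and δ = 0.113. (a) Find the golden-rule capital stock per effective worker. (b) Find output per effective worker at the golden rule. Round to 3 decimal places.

(a) k_gold ≈ 6.832; (b) y_gold ≈ 2.329

The effective depreciation rate is n + g + δ = 0.008 + 0.029 + 0.113 = 0.15.
Golden rule sets MPK = n+g+δ: 0.44·k^(0.44−1) = 0.15, so k_gold = (0.44/0.15)^(1/0.56) ≈ 6.8324.
y_gold = 6.8324^0.44 ≈ 2.3292.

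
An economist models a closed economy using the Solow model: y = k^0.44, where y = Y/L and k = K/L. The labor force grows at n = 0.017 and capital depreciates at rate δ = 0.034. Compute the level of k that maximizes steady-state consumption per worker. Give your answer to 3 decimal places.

Capital per worker breaks even when investment replaces (n + δ)·k; here n + δ = 0.051.
Setting f'(k) = n+δ gives 0.44·k^(0.44−1) = 0.051, hence k_gold = (0.44/0.051)^(1/0.56) ≈ 46.9050.

k_gold ≈ 46.905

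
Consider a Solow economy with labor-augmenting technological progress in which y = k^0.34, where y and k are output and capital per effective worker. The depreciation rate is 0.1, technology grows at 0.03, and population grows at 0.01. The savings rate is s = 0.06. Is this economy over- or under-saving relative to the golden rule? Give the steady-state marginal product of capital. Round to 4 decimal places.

under-saving; MPK ≈ 0.7933

The effective depreciation rate is n + g + δ = 0.01 + 0.03 + 0.1 = 0.14.
Steady-state k*: s·k^0.34 = 0.14·k gives k* = (0.06/0.14)^(1/0.66) ≈ 0.2770.
MPK = 0.34·0.2770^(-0.66) ≈ 0.7933.
MPK > n+g+δ = 0.14, so the economy is dynamically efficient (under-saving).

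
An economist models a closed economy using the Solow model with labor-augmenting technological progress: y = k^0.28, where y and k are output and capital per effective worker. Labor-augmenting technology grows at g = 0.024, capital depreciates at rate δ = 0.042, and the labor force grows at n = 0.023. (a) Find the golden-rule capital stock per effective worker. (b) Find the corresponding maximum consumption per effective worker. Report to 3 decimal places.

Break-even investment rate: n + g + δ = 0.023 + 0.024 + 0.042 = 0.089.
Setting f'(k) = n+g+δ gives 0.28·k^(0.28−1) = 0.089, hence k_gold = (0.28/0.089)^(1/0.72) ≈ 4.9130.
y_gold = 4.9130^0.28 ≈ 1.5616; c_gold = y_gold − 0.089·k_gold ≈ 1.1244.

(a) k_gold ≈ 4.913; (b) c_gold ≈ 1.124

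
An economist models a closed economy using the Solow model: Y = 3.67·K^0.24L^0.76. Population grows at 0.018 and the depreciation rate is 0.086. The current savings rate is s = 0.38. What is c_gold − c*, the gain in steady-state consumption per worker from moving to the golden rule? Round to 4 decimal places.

Δc ≈ 0.3111

Break-even investment rate: n + δ = 0.018 + 0.086 = 0.104.
Current steady state (s = 0.38): k* = (0.38·3.67/0.104)^(1/0.76) ≈ 30.4399, y* = 3.67·30.4399^0.24 ≈ 8.3309, c* = (1−0.38)·8.3309 ≈ 5.1652.
Maximizing c = f(k) − (n+δ)·k gives f'(k) = n+δ, i.e. 0.24·3.67·k^(0.24−1) = 0.104, so k_gold = (0.24·3.67/0.104)^(1/0.76) ≈ 16.6283.
y_gold = 3.67·16.6283^0.24 ≈ 7.2056, c_gold = y_gold − 0.104·k_gold ≈ 5.4762.
Gain: Δc = 5.4762 − 5.1652 ≈ 0.3111.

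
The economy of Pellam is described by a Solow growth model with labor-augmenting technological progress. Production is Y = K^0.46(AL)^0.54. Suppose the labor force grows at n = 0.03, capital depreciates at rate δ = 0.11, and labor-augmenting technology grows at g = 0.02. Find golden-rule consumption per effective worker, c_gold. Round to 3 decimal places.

c_gold ≈ 1.328

n + g + δ = 0.03 + 0.02 + 0.11 = 0.16.
At the golden rule the marginal product of capital equals n+g+δ: 0.46·k^(0.46−1) = 0.16. Solving, k_gold = (0.46/0.16)^(1/0.54) ≈ 7.0685.
y_gold = 7.0685^0.46 ≈ 2.4586.
c_gold = y_gold − (n+g+δ)·k_gold = 2.4586 − 0.16·7.0685 ≈ 1.3277.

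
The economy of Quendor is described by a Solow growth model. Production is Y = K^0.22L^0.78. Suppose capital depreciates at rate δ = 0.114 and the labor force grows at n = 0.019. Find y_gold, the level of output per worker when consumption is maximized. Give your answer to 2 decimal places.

Capital per worker breaks even when investment replaces (n + δ)·k; here n + δ = 0.133.
Setting f'(k) = n+δ gives 0.22·k^(0.22−1) = 0.133, hence k_gold = (0.22/0.133)^(1/0.78) ≈ 1.9064.
Output: y_gold = k_gold^0.22 = 1.9064^0.22 ≈ 1.1525.

y_gold ≈ 1.15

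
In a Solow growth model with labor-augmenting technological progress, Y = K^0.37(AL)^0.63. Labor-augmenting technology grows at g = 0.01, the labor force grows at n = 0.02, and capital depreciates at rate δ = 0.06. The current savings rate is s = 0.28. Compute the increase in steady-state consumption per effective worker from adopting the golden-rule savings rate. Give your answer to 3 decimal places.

Δc ≈ 0.043

n + g + δ = 0.02 + 0.01 + 0.06 = 0.09.
Current steady state (s = 0.28): k* = (0.28/0.09)^(1/0.63) ≈ 6.0591, y* = 6.0591^0.37 ≈ 1.9476, c* = (1−0.28)·1.9476 ≈ 1.4022.
At the golden rule the marginal product of capital equals n+g+δ: 0.37·k^(0.37−1) = 0.09. Solving, k_gold = (0.37/0.09)^(1/0.63) ≈ 9.4306.
y_gold = 9.4306^0.37 ≈ 2.2939, c_gold = y_gold − 0.09·k_gold ≈ 1.4452.
Gain: Δc = 1.4452 − 1.4022 ≈ 0.0429.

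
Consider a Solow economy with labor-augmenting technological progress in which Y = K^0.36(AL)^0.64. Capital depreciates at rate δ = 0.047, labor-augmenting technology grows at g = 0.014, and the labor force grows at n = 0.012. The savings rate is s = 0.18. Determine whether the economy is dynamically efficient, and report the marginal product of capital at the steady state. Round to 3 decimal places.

Break-even investment rate: n + g + δ = 0.012 + 0.014 + 0.047 = 0.073.
Steady-state k*: s·k^0.36 = 0.073·k gives k* = (0.18/0.073)^(1/0.64) ≈ 4.0966.
MPK = 0.36·4.0966^(-0.64) ≈ 0.1460.
MPK > n+g+δ = 0.073, so the economy is dynamically efficient (under-saving).

dynamically efficient; MPK ≈ 0.146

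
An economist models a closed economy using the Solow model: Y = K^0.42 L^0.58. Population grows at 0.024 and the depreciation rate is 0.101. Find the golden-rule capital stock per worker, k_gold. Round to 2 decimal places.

Break-even investment rate: n + δ = 0.024 + 0.101 = 0.125.
Setting f'(k) = n+δ gives 0.42·k^(0.42−1) = 0.125, hence k_gold = (0.42/0.125)^(1/0.58) ≈ 8.0813.

k_gold ≈ 8.08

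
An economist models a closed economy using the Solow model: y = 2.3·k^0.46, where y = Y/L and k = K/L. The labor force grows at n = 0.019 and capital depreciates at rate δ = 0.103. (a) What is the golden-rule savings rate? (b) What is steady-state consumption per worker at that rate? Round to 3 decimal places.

n + δ = 0.019 + 0.103 = 0.122.
For Cobb-Douglas, s_gold equals capital's share: s_gold = 0.46.
Golden rule sets MPK = n+δ: 0.46·2.3·k^(0.46−1) = 0.122, so k_gold = (0.46·2.3/0.122)^(1/0.54) ≈ 54.6097.
y_gold = 2.3·54.6097^0.46 ≈ 14.4835; c_gold = (1−0.46)·y_gold ≈ 7.8211.

(a) s_gold = 0.460; (b) c_gold ≈ 7.821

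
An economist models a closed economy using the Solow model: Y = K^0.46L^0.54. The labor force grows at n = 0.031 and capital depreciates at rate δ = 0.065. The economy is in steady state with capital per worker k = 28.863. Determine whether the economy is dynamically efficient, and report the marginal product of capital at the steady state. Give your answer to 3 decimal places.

The effective depreciation rate is n + δ = 0.031 + 0.065 = 0.096.
MPK = 0.46·k^(0.46−1) = 0.46·28.863^(-0.54) ≈ 0.0748.
MPK < 0.096, so the economy is dynamically inefficient (over-saving).

dynamically inefficient; MPK ≈ 0.075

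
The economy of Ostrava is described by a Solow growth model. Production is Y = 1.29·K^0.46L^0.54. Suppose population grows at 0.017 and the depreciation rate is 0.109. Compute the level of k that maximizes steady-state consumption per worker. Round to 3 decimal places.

Capital per worker breaks even when investment replaces (n + δ)·k; here n + δ = 0.126.
Golden rule sets MPK = n+δ: 0.46·1.29·k^(0.46−1) = 0.126, so k_gold = (0.46·1.29/0.126)^(1/0.54) ≈ 17.6301.

k_gold ≈ 17.630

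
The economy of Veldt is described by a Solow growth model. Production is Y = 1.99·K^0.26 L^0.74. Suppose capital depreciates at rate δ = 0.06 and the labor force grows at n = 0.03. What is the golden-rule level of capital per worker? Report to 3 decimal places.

The effective depreciation rate is n + δ = 0.03 + 0.06 = 0.09.
Golden rule sets MPK = n+δ: 0.26·1.99·k^(0.26−1) = 0.09, so k_gold = (0.26·1.99/0.09)^(1/0.74) ≈ 10.6283.

k_gold ≈ 10.628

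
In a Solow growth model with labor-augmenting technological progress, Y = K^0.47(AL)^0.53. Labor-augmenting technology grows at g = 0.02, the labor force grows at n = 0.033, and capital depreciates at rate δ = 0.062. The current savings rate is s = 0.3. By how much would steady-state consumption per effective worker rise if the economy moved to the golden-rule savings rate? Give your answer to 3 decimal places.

Δc ≈ 0.209

Capital per effective worker breaks even when investment replaces (n + g + δ)·k; here n + g + δ = 0.115.
Current steady state (s = 0.3): k* = (0.3/0.115)^(1/0.53) ≈ 6.1053, y* = 6.1053^0.47 ≈ 2.3404, c* = (1−0.3)·2.3404 ≈ 1.6382.
Golden rule sets MPK = n+g+δ: 0.47·k^(0.47−1) = 0.115, so k_gold = (0.47/0.115)^(1/0.53) ≈ 14.2425.
y_gold = 14.2425^0.47 ≈ 3.4849, c_gold = y_gold − 0.115·k_gold ≈ 1.8470.
Gain: Δc = 1.8470 − 1.6382 ≈ 0.2087.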